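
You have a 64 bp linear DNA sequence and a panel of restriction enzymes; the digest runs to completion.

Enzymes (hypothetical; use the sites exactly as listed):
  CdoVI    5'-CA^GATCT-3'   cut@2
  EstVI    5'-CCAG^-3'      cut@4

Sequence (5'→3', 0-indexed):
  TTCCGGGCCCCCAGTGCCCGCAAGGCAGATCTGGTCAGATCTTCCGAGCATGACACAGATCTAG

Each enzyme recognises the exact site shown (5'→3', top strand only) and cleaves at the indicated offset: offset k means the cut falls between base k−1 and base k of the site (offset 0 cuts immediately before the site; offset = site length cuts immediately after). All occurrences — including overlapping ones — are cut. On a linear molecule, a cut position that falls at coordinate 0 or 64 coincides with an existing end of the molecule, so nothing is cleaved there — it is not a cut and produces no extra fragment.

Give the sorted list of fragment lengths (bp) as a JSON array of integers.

Scan for sites:
  CdoVI CAGATCT/2: at [25, 35, 55] ⇒ [27, 37, 57]
  EstVI CCAG/4: at [10] ⇒ [14]

All cut coordinates (distinct, sorted): [14, 27, 37, 57]

Fragment lengths:
  [0,14): 14 bp
  [14,27): 13 bp
  [27,37): 10 bp
  [37,57): 20 bp
  [57,64): 7 bp

[7,10,13,14,20]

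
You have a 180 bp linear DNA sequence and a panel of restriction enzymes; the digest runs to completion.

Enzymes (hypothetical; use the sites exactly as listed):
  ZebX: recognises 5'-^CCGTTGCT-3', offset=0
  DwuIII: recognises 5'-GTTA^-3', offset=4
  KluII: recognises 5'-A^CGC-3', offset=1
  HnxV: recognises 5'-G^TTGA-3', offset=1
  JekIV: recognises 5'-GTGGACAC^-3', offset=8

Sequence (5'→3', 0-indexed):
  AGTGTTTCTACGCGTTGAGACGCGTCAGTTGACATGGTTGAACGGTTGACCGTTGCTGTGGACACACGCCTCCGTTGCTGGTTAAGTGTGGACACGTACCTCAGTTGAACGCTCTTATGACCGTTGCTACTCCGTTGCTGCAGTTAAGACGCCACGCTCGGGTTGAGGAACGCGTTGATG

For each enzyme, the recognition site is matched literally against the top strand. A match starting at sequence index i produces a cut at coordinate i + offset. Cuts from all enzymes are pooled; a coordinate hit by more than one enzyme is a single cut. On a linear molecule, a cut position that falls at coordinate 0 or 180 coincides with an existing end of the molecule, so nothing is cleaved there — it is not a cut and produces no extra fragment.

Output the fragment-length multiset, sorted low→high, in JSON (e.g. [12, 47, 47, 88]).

[1,3,4,4,4,5,5,5,6,6,8,8,8,8,9,9,10,11,11,11,13,15,16]

Scan for sites:
  ZebX CCGTTGCT/0: at [49, 71, 120, 131] ⇒ [49, 71, 120, 131]
  DwuIII GTTA/4: at [80, 142] ⇒ [84, 146]
  KluII ACGC/1: at [9, 19, 65, 108, 148, 153, 169] ⇒ [10, 20, 66, 109, 149, 154, 170]
  HnxV GTTGA/1: at [13, 27, 36, 44, 103, 161, 173] ⇒ [14, 28, 37, 45, 104, 162, 174]
  JekIV GTGGACAC/8: at [57, 87] ⇒ [65, 95]

Pooled cuts: [10, 14, 20, 28, 37, 45, 49, 65, 66, 71, 84, 95, 104, 109, 120, 131, 146, 149, 154, 162, 170, 174]

Fragment lengths:
  [0,10): 10 bp
  [10,14): 4 bp
  [14,20): 6 bp
  [20,28): 8 bp
  [28,37): 9 bp
  [37,45): 8 bp
  [45,49): 4 bp
  [49,65): 16 bp
  [65,66): 1 bp
  [66,71): 5 bp
  [71,84): 13 bp
  [84,95): 11 bp
  [95,104): 9 bp
  [104,109): 5 bp
  [109,120): 11 bp
  [120,131): 11 bp
  [131,146): 15 bp
  [146,149): 3 bp
  [149,154): 5 bp
  [154,162): 8 bp
  [162,170): 8 bp
  [170,174): 4 bp
  [174,180): 6 bp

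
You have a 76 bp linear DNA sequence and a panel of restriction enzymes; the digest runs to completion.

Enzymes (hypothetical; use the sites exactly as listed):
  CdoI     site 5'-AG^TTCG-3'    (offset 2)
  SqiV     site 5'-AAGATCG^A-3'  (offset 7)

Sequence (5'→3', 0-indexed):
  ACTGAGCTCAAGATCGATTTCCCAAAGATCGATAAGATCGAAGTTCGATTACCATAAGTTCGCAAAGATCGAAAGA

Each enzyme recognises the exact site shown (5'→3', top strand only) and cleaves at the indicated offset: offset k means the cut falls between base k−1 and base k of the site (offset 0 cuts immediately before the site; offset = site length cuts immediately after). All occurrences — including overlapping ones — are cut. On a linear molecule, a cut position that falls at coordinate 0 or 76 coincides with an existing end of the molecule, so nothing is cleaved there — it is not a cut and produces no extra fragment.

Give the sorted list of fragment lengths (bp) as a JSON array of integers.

Scan for sites:
  CdoI (AGTTCG, off=2): starts [41, 56] → cuts [43, 58]
  SqiV (AAGATCGA, off=7): starts [9, 24, 33, 64] → cuts [16, 31, 40, 71]

All cut coordinates (distinct, sorted): [16, 31, 40, 43, 58, 71]

Fragment lengths:
  [0,16): 16 bp
  [16,31): 15 bp
  [31,40): 9 bp
  [40,43): 3 bp
  [43,58): 15 bp
  [58,71): 13 bp
  [71,76): 5 bp

[3,5,9,13,15,15,16]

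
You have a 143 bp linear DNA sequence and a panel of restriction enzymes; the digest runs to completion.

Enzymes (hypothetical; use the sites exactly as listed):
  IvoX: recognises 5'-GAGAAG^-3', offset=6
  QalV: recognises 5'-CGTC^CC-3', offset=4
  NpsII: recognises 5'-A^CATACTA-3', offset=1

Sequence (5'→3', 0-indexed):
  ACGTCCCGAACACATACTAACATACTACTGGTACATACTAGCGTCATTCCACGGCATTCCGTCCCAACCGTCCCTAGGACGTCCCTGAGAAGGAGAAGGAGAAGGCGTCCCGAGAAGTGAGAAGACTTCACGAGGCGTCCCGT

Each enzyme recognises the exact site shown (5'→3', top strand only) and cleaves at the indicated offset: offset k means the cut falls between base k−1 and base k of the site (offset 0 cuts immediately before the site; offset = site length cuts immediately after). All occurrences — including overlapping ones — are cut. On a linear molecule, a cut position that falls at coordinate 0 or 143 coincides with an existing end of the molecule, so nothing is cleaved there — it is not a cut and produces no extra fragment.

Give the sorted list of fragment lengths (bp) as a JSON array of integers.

Scan for sites:
  IvoX (GAGAAG, off=6): starts [86, 92, 98, 111, 118] → cuts [92, 98, 104, 117, 124]
  QalV (CGTCCC, off=4): starts [1, 59, 68, 79, 105, 135] → cuts [5, 63, 72, 83, 109, 139]
  NpsII (ACATACTA, off=1): starts [11, 19, 32] → cuts [12, 20, 33]

All cut coordinates (distinct, sorted): [5, 12, 20, 33, 63, 72, 83, 92, 98, 104, 109, 117, 124, 139]

Fragments:
  [0,5): 5 bp
  [5,12): 7 bp
  [12,20): 8 bp
  [20,33): 13 bp
  [33,63): 30 bp
  [63,72): 9 bp
  [72,83): 11 bp
  [83,92): 9 bp
  [92,98): 6 bp
  [98,104): 6 bp
  [104,109): 5 bp
  [109,117): 8 bp
  [117,124): 7 bp
  [124,139): 15 bp
  [139,143): 4 bp

[4,5,5,6,6,7,7,8,8,9,9,11,13,15,30]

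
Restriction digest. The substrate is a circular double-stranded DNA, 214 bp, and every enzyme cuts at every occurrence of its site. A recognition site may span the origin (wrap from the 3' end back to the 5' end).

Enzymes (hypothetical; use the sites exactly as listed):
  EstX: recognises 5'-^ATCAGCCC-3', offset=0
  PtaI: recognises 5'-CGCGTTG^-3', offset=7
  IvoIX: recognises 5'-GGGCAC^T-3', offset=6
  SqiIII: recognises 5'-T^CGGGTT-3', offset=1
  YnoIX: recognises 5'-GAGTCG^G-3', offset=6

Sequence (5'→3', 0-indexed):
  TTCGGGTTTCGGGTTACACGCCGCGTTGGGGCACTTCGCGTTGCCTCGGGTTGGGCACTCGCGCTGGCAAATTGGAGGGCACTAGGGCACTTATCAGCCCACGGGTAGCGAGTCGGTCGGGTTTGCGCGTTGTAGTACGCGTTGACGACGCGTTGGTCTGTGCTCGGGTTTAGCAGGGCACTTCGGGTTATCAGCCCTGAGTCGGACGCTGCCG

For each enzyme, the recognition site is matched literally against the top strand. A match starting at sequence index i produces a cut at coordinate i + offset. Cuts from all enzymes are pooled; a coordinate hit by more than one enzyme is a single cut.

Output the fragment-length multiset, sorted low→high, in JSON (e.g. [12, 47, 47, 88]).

[2,2,2,3,6,6,7,8,9,9,11,12,12,12,15,15,17,19,23,24]

Per-enzyme occurrences:
  EstX (ATCAGCCC, off=0): starts [92, 189] → cuts [92, 189]
  PtaI (CGCGTTG, off=7): starts [21, 36, 125, 137, 148] → cuts [28, 43, 132, 144, 155]
  IvoIX (GGGCACT, off=6): starts [28, 52, 76, 84, 175] → cuts [34, 58, 82, 90, 181]
  SqiIII (TCGGGTT, off=1): starts [1, 8, 45, 116, 163, 182] → cuts [2, 9, 46, 117, 164, 183]
  YnoIX (GAGTCGG, off=6): starts [109, 198] → cuts [115, 204]

All cut coordinates (distinct, sorted): [2, 9, 28, 34, 43, 46, 58, 82, 90, 92, 115, 117, 132, 144, 155, 164, 181, 183, 189, 204]

Fragments:
  2→9: 7 bp
  9→28: 19 bp
  28→34: 6 bp
  34→43: 9 bp
  43→46: 3 bp
  46→58: 12 bp
  58→82: 24 bp
  82→90: 8 bp
  90→92: 2 bp
  92→115: 23 bp
  115→117: 2 bp
  117→132: 15 bp
  132→144: 12 bp
  144→155: 11 bp
  155→164: 9 bp
  164→181: 17 bp
  181→183: 2 bp
  183→189: 6 bp
  189→204: 15 bp
  204→2 (wrap): 214-204+2 = 12 bp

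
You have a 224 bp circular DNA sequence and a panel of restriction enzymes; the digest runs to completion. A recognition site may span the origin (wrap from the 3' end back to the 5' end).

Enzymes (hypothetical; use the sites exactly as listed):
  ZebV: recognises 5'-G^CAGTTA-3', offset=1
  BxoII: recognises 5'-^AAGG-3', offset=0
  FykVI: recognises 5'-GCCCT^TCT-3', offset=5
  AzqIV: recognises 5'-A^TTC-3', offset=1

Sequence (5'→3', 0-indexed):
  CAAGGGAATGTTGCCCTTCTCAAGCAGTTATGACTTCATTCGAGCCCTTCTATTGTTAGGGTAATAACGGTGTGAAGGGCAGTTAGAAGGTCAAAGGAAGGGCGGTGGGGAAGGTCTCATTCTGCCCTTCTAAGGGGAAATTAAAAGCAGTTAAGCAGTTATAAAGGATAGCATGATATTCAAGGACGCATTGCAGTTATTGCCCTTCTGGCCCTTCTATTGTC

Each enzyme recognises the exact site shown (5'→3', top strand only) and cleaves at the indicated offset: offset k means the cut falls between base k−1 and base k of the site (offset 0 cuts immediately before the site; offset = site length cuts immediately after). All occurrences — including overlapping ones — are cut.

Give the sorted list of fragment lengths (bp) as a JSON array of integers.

Per-enzyme occurrences:
  ZebV GCAGTTA/1: at [23, 78, 146, 154, 192] ⇒ [24, 79, 147, 155, 193]
  BxoII AAGG/0: at [1, 74, 86, 93, 97, 110, 131, 163, 181] ⇒ [1, 74, 86, 93, 97, 110, 131, 163, 181]
  FykVI GCCCTTCT/5: at [12, 43, 123, 201, 210] ⇒ [17, 48, 128, 206, 215]
  AzqIV ATTC/1: at [37, 118, 177] ⇒ [38, 119, 178]

All cut coordinates (distinct, sorted): [1, 17, 24, 38, 48, 74, 79, 86, 93, 97, 110, 119, 128, 131, 147, 155, 163, 178, 181, 193, 206, 215]

Fragment lengths:
  1→17: 16 bp
  17→24: 7 bp
  24→38: 14 bp
  38→48: 10 bp
  48→74: 26 bp
  74→79: 5 bp
  79→86: 7 bp
  86→93: 7 bp
  93→97: 4 bp
  97→110: 13 bp
  110→119: 9 bp
  119→128: 9 bp
  128→131: 3 bp
  131→147: 16 bp
  147→155: 8 bp
  155→163: 8 bp
  163→178: 15 bp
  178→181: 3 bp
  181→193: 12 bp
  193→206: 13 bp
  206→215: 9 bp
  215→1 (wrap): 224-215+1 = 10 bp

[3,3,4,5,7,7,7,8,8,9,9,9,10,10,12,13,13,14,15,16,16,26]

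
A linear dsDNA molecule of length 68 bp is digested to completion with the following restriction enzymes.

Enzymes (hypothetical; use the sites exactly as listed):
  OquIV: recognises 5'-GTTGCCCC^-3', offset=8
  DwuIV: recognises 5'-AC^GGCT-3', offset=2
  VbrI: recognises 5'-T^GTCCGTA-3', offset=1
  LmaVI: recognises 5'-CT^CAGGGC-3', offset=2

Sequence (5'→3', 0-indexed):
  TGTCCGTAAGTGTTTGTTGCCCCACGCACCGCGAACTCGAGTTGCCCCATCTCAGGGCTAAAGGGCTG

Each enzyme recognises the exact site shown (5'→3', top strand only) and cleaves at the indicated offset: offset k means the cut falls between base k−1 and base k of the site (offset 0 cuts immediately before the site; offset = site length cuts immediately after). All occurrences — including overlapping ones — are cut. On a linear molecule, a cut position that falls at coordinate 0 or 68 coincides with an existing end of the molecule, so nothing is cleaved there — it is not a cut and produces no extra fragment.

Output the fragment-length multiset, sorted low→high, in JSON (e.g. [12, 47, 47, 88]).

[1,4,16,22,25]

Per-enzyme occurrences:
  OquIV (GTTGCCCC, off=8): starts [15, 40] → cuts [23, 48]
  DwuIV (ACGGCT, off=2): no sites
  VbrI (TGTCCGTA, off=1): starts [0] → cuts [1]
  LmaVI (CTCAGGGC, off=2): starts [50] → cuts [52]

All cut coordinates (distinct, sorted): [1, 23, 48, 52]

Fragments:
  [0,1): 1 bp
  [1,23): 22 bp
  [23,48): 25 bp
  [48,52): 4 bp
  [52,68): 16 bp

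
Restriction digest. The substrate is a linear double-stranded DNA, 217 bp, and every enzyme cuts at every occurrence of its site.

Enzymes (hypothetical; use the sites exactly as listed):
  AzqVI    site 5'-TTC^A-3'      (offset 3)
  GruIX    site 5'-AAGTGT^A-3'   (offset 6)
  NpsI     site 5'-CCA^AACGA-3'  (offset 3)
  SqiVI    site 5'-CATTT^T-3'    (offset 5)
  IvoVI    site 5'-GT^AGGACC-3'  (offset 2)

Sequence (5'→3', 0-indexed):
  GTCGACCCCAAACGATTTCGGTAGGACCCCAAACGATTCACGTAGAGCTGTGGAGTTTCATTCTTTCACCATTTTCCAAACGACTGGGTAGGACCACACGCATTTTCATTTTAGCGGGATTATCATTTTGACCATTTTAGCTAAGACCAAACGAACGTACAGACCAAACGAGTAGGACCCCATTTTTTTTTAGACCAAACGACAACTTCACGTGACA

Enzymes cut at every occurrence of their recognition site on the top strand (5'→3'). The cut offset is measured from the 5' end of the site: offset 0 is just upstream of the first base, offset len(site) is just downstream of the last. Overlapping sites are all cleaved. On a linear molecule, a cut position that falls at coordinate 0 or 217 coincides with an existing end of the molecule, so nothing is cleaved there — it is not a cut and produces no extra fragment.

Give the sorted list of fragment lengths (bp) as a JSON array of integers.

[2,4,4,7,7,8,8,8,9,9,10,11,12,12,12,12,12,16,17,17,20]

Site scan:
  AzqVI (TTCA, off=3): starts [36, 56, 64, 104, 206] → cuts [39, 59, 67, 107, 209]
  GruIX (AAGTGTA, off=6): no sites
  NpsI (CCAAACGA, off=3): starts [7, 28, 75, 146, 163, 194] → cuts [10, 31, 78, 149, 166, 197]
  SqiVI (CATTTT, off=5): starts [69, 100, 106, 123, 132, 180] → cuts [74, 105, 111, 128, 137, 185]
  IvoVI (GTAGGACC, off=2): starts [20, 87, 171] → cuts [22, 89, 173]

All cut coordinates (distinct, sorted): [10, 22, 31, 39, 59, 67, 74, 78, 89, 105, 107, 111, 128, 137, 149, 166, 173, 185, 197, 209]

Fragment lengths:
  [0,10): 10 bp
  [10,22): 12 bp
  [22,31): 9 bp
  [31,39): 8 bp
  [39,59): 20 bp
  [59,67): 8 bp
  [67,74): 7 bp
  [74,78): 4 bp
  [78,89): 11 bp
  [89,105): 16 bp
  [105,107): 2 bp
  [107,111): 4 bp
  [111,128): 17 bp
  [128,137): 9 bp
  [137,149): 12 bp
  [149,166): 17 bp
  [166,173): 7 bp
  [173,185): 12 bp
  [185,197): 12 bp
  [197,209): 12 bp
  [209,217): 8 bp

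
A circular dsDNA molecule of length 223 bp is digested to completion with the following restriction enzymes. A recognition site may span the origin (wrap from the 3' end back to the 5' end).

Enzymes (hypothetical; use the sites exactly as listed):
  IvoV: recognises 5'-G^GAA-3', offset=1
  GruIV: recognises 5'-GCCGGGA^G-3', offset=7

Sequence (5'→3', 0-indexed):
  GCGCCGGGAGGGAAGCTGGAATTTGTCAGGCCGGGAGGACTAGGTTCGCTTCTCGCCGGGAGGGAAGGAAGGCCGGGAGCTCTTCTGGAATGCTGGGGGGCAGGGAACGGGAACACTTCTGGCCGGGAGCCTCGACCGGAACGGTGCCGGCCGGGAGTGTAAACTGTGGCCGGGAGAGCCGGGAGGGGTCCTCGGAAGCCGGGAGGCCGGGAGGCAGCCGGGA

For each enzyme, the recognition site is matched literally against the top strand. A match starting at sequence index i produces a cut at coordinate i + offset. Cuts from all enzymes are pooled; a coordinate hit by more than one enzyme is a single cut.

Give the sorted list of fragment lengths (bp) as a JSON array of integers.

Site scan:
  IvoV GGAA/1: at [10, 17, 62, 66, 86, 103, 109, 137, 193] ⇒ [11, 18, 63, 67, 87, 104, 110, 138, 194]
  GruIV GCCGGGAG/7: at [2, 29, 54, 71, 121, 149, 168, 177, 197, 205, 216] ⇒ [0, 9, 36, 61, 78, 128, 156, 175, 184, 204, 212]

All cut coordinates (distinct, sorted): [0, 9, 11, 18, 36, 61, 63, 67, 78, 87, 104, 110, 128, 138, 156, 175, 184, 194, 204, 212]

Fragment lengths:
  0→9: 9 bp
  9→11: 2 bp
  11→18: 7 bp
  18→36: 18 bp
  36→61: 25 bp
  61→63: 2 bp
  63→67: 4 bp
  67→78: 11 bp
  78→87: 9 bp
  87→104: 17 bp
  104→110: 6 bp
  110→128: 18 bp
  128→138: 10 bp
  138→156: 18 bp
  156→175: 19 bp
  175→184: 9 bp
  184→194: 10 bp
  194→204: 10 bp
  204→212: 8 bp
  212→0 (wrap): 223-212+0 = 11 bp

[2,2,4,6,7,8,9,9,9,10,10,10,11,11,17,18,18,18,19,25]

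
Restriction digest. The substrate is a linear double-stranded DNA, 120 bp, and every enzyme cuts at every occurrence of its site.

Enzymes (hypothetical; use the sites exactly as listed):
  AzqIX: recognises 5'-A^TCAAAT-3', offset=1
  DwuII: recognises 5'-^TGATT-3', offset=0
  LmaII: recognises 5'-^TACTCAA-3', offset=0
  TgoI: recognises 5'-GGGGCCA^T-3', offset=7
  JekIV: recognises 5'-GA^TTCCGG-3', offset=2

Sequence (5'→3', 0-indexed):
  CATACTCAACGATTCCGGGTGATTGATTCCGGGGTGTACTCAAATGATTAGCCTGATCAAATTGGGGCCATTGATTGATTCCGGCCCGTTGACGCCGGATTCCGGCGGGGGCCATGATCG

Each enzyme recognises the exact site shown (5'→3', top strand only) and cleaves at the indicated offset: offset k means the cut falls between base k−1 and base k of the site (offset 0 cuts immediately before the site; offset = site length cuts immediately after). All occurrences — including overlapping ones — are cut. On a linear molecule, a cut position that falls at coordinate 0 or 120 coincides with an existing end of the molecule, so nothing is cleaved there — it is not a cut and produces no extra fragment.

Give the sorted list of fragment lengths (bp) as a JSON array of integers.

[1,2,3,3,4,4,6,7,8,10,10,12,14,15,21]

Site scan:
  AzqIX (ATCAAAT, off=1): starts [55] → cuts [56]
  DwuII (TGATT, off=0): starts [19, 23, 44, 71, 75] → cuts [19, 23, 44, 71, 75]
  LmaII (TACTCAA, off=0): starts [2, 36] → cuts [2, 36]
  TgoI (GGGGCCAT, off=7): starts [63, 107] → cuts [70, 114]
  JekIV (GATTCCGG, off=2): starts [10, 24, 76, 97] → cuts [12, 26, 78, 99]

Pooled cuts: [2, 12, 19, 23, 26, 36, 44, 56, 70, 71, 75, 78, 99, 114]

Fragment lengths:
  [0,2): 2 bp
  [2,12): 10 bp
  [12,19): 7 bp
  [19,23): 4 bp
  [23,26): 3 bp
  [26,36): 10 bp
  [36,44): 8 bp
  [44,56): 12 bp
  [56,70): 14 bp
  [70,71): 1 bp
  [71,75): 4 bp
  [75,78): 3 bp
  [78,99): 21 bp
  [99,114): 15 bp
  [114,120): 6 bp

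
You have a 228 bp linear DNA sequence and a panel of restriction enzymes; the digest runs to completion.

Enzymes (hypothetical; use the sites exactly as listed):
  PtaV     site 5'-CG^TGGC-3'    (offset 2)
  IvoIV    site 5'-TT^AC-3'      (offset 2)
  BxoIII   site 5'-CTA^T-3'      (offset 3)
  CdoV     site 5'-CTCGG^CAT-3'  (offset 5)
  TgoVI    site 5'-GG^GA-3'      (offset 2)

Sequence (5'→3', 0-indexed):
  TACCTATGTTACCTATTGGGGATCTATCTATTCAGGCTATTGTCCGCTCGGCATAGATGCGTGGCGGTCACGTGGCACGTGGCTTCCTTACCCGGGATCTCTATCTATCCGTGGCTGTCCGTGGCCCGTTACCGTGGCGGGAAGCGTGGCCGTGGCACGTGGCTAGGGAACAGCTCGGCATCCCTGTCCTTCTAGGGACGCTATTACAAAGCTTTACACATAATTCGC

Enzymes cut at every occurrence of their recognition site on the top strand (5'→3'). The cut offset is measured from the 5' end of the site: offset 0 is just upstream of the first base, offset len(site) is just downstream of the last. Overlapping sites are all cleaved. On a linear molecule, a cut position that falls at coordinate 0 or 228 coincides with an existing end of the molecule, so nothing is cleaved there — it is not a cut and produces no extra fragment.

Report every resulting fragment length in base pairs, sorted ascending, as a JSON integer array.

Scan for sites:
  PtaV CGTGGC/2: at [59, 70, 77, 109, 119, 132, 144, 150, 157] ⇒ [61, 72, 79, 111, 121, 134, 146, 152, 159]
  IvoIV TTAC/2: at [8, 87, 128, 203, 213] ⇒ [10, 89, 130, 205, 215]
  BxoIII CTAT/3: at [3, 12, 23, 27, 36, 100, 104, 200] ⇒ [6, 15, 26, 30, 39, 103, 107, 203]
  CdoV CTCGGCAT/5: at [46, 173] ⇒ [51, 178]
  TgoVI GGGA/2: at [18, 93, 138, 165, 194] ⇒ [20, 95, 140, 167, 196]

All cut coordinates (distinct, sorted): [6, 10, 15, 20, 26, 30, 39, 51, 61, 72, 79, 89, 95, 103, 107, 111, 121, 130, 134, 140, 146, 152, 159, 167, 178, 196, 203, 205, 215]

Fragment lengths:
  [0,6): 6 bp
  [6,10): 4 bp
  [10,15): 5 bp
  [15,20): 5 bp
  [20,26): 6 bp
  [26,30): 4 bp
  [30,39): 9 bp
  [39,51): 12 bp
  [51,61): 10 bp
  [61,72): 11 bp
  [72,79): 7 bp
  [79,89): 10 bp
  [89,95): 6 bp
  [95,103): 8 bp
  [103,107): 4 bp
  [107,111): 4 bp
  [111,121): 10 bp
  [121,130): 9 bp
  [130,134): 4 bp
  [134,140): 6 bp
  [140,146): 6 bp
  [146,152): 6 bp
  [152,159): 7 bp
  [159,167): 8 bp
  [167,178): 11 bp
  [178,196): 18 bp
  [196,203): 7 bp
  [203,205): 2 bp
  [205,215): 10 bp
  [215,228): 13 bp

[2,4,4,4,4,4,5,5,6,6,6,6,6,6,7,7,7,8,8,9,9,10,10,10,10,11,11,12,13,18]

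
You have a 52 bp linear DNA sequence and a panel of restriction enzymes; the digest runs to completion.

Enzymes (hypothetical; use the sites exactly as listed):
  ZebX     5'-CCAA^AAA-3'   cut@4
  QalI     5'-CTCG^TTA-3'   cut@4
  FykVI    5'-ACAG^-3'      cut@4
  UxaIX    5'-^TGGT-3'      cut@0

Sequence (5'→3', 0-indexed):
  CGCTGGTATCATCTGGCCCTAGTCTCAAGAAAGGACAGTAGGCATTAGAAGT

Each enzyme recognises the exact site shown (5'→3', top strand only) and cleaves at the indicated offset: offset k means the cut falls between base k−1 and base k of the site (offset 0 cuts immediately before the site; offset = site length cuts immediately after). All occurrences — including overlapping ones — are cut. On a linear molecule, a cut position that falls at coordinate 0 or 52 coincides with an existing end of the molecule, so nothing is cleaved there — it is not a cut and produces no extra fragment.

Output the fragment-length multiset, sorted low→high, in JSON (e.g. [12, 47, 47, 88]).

[3,14,35]

Site scan:
  ZebX (CCAAAAA, off=4): no sites
  QalI (CTCGTTA, off=4): no sites
  FykVI (ACAG, off=4): starts [34] → cuts [38]
  UxaIX (TGGT, off=0): starts [3] → cuts [3]

All cut coordinates (distinct, sorted): [3, 38]

Fragment lengths:
  [0,3): 3 bp
  [3,38): 35 bp
  [38,52): 14 bp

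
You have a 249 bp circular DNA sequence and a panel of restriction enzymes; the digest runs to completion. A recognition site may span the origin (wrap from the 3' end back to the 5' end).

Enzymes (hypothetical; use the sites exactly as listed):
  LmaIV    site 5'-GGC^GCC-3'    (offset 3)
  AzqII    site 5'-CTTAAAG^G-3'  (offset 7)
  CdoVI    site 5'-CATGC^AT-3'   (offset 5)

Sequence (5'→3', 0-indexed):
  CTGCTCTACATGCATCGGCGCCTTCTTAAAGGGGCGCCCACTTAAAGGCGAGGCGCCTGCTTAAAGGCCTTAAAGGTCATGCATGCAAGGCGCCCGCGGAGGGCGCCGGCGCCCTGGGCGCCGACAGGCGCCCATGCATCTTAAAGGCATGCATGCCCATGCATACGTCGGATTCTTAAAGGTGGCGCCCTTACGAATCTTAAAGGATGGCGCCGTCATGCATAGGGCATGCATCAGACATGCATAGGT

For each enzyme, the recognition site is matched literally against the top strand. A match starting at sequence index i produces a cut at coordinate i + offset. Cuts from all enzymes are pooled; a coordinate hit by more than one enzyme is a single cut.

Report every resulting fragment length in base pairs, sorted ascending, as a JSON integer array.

[4,5,6,6,6,6,7,7,8,9,9,9,9,10,10,10,11,11,12,12,12,13,19,19,19]

Per-enzyme occurrences:
  LmaIV (GGCGCC, off=3): starts [16, 32, 51, 88, 101, 107, 116, 126, 183, 208] → cuts [19, 35, 54, 91, 104, 110, 119, 129, 186, 211]
  AzqII (CTTAAAGG, off=7): starts [24, 40, 59, 68, 139, 174, 198] → cuts [31, 47, 66, 75, 146, 181, 205]
  CdoVI (CATGCAT, off=5): starts [8, 77, 132, 147, 157, 216, 227, 238] → cuts [13, 82, 137, 152, 162, 221, 232, 243]

Pooled cuts: [13, 19, 31, 35, 47, 54, 66, 75, 82, 91, 104, 110, 119, 129, 137, 146, 152, 162, 181, 186, 205, 211, 221, 232, 243]

Fragments:
  13→19: 6 bp
  19→31: 12 bp
  31→35: 4 bp
  35→47: 12 bp
  47→54: 7 bp
  54→66: 12 bp
  66→75: 9 bp
  75→82: 7 bp
  82→91: 9 bp
  91→104: 13 bp
  104→110: 6 bp
  110→119: 9 bp
  119→129: 10 bp
  129→137: 8 bp
  137→146: 9 bp
  146→152: 6 bp
  152→162: 10 bp
  162→181: 19 bp
  181→186: 5 bp
  186→205: 19 bp
  205→211: 6 bp
  211→221: 10 bp
  221→232: 11 bp
  232→243: 11 bp
  243→13 (wrap): 249-243+13 = 19 bp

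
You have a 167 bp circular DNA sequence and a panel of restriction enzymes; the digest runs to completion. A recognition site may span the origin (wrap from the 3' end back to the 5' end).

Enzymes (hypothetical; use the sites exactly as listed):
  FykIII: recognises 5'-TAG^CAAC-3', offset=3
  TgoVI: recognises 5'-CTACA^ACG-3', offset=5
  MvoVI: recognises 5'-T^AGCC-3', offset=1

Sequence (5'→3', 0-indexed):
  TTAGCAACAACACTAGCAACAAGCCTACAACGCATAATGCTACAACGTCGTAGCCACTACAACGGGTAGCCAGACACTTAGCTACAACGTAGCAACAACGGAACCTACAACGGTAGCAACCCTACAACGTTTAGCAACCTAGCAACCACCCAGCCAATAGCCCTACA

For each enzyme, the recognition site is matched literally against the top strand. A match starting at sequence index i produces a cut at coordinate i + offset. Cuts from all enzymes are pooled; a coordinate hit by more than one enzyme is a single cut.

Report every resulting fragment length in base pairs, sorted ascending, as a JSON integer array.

Per-enzyme occurrences:
  FykIII TAGCAAC/3: at [1, 13, 89, 113, 131, 139] ⇒ [4, 16, 92, 116, 134, 142]
  TgoVI CTACAACG/5: at [24, 39, 56, 81, 104, 121] ⇒ [29, 44, 61, 86, 109, 126]
  MvoVI TAGCC/1: at [50, 66, 157] ⇒ [51, 67, 158]

All cut coordinates (distinct, sorted): [4, 16, 29, 44, 51, 61, 67, 86, 92, 109, 116, 126, 134, 142, 158]

Fragments:
  4→16: 12 bp
  16→29: 13 bp
  29→44: 15 bp
  44→51: 7 bp
  51→61: 10 bp
  61→67: 6 bp
  67→86: 19 bp
  86→92: 6 bp
  92→109: 17 bp
  109→116: 7 bp
  116→126: 10 bp
  126→134: 8 bp
  134→142: 8 bp
  142→158: 16 bp
  158→4 (wrap): 167-158+4 = 13 bp

[6,6,7,7,8,8,10,10,12,13,13,15,16,17,19]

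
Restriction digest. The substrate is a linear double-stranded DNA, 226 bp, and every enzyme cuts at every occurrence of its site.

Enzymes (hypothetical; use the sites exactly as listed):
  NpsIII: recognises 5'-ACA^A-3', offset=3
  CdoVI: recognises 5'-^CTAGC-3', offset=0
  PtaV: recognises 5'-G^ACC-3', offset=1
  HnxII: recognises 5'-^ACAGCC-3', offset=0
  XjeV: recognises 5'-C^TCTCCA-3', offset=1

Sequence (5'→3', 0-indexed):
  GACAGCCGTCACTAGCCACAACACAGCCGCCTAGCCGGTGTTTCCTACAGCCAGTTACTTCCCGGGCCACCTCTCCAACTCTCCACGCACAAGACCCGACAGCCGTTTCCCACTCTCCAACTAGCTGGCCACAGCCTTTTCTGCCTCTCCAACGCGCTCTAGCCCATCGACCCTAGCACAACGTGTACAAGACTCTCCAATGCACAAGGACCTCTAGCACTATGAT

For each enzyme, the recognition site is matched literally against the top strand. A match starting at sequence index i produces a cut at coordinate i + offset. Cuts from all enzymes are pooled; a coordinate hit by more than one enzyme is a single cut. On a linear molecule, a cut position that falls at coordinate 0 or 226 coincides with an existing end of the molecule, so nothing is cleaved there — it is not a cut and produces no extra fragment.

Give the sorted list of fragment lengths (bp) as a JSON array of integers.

[1,2,2,3,3,4,4,5,7,8,8,8,9,9,10,10,11,12,13,13,13,15,15,16,25]

Site scan:
  NpsIII ACAA/3: at [17, 88, 177, 186, 203] ⇒ [20, 91, 180, 189, 206]
  CdoVI CTAGC/0: at [11, 30, 120, 158, 172, 213] ⇒ [11, 30, 120, 158, 172, 213]
  PtaV GACC/1: at [92, 168, 208] ⇒ [93, 169, 209]
  HnxII ACAGCC/0: at [1, 22, 46, 98, 130] ⇒ [1, 22, 46, 98, 130]
  XjeV CTCTCCA/1: at [70, 78, 112, 144, 192] ⇒ [71, 79, 113, 145, 193]

All cut coordinates (distinct, sorted): [1, 11, 20, 22, 30, 46, 71, 79, 91, 93, 98, 113, 120, 130, 145, 158, 169, 172, 180, 189, 193, 206, 209, 213]

Fragments:
  [0,1): 1 bp
  [1,11): 10 bp
  [11,20): 9 bp
  [20,22): 2 bp
  [22,30): 8 bp
  [30,46): 16 bp
  [46,71): 25 bp
  [71,79): 8 bp
  [79,91): 12 bp
  [91,93): 2 bp
  [93,98): 5 bp
  [98,113): 15 bp
  [113,120): 7 bp
  [120,130): 10 bp
  [130,145): 15 bp
  [145,158): 13 bp
  [158,169): 11 bp
  [169,172): 3 bp
  [172,180): 8 bp
  [180,189): 9 bp
  [189,193): 4 bp
  [193,206): 13 bp
  [206,209): 3 bp
  [209,213): 4 bp
  [213,226): 13 bp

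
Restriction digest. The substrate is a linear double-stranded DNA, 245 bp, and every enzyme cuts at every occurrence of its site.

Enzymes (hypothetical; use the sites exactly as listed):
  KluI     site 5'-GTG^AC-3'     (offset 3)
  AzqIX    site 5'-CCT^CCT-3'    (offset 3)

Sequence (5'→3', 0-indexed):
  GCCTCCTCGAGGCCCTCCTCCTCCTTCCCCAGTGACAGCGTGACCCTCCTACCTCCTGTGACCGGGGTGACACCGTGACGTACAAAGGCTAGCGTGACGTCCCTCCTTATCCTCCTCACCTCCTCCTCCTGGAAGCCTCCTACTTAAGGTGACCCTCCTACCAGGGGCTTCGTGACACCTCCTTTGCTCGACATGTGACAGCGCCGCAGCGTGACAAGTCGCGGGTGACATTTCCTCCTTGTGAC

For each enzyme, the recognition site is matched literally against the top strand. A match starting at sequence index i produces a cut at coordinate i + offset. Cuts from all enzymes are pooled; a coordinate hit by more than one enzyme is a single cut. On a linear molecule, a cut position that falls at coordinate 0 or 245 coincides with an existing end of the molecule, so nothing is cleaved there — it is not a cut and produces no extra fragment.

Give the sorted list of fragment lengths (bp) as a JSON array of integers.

[2,3,3,3,3,4,5,5,6,6,7,7,8,8,8,8,9,9,9,11,12,12,13,14,16,17,18,19]

Per-enzyme occurrences:
  KluI GTGAC/3: at [31, 39, 57, 66, 74, 93, 148, 171, 194, 210, 224, 240] ⇒ [34, 42, 60, 69, 77, 96, 151, 174, 197, 213, 227, 243]
  AzqIX CCTCCT/3: at [1, 13, 16, 19, 44, 51, 101, 110, 118, 121, 124, 135, 153, 177, 233] ⇒ [4, 16, 19, 22, 47, 54, 104, 113, 121, 124, 127, 138, 156, 180, 236]

All cut coordinates (distinct, sorted): [4, 16, 19, 22, 34, 42, 47, 54, 60, 69, 77, 96, 104, 113, 121, 124, 127, 138, 151, 156, 174, 180, 197, 213, 227, 236, 243]

Fragment lengths:
  [0,4): 4 bp
  [4,16): 12 bp
  [16,19): 3 bp
  [19,22): 3 bp
  [22,34): 12 bp
  [34,42): 8 bp
  [42,47): 5 bp
  [47,54): 7 bp
  [54,60): 6 bp
  [60,69): 9 bp
  [69,77): 8 bp
  [77,96): 19 bp
  [96,104): 8 bp
  [104,113): 9 bp
  [113,121): 8 bp
  [121,124): 3 bp
  [124,127): 3 bp
  [127,138): 11 bp
  [138,151): 13 bp
  [151,156): 5 bp
  [156,174): 18 bp
  [174,180): 6 bp
  [180,197): 17 bp
  [197,213): 16 bp
  [213,227): 14 bp
  [227,236): 9 bp
  [236,243): 7 bp
  [243,245): 2 bp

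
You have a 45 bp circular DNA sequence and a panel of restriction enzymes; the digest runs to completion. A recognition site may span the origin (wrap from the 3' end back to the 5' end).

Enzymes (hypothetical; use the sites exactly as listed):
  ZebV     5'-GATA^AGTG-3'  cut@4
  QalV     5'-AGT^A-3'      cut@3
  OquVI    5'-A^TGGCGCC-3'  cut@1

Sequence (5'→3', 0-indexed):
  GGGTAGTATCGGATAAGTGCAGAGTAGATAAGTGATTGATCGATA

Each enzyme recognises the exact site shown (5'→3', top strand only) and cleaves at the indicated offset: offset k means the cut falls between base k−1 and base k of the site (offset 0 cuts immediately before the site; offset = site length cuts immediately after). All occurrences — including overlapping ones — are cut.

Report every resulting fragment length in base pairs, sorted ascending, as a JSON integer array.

Site scan:
  ZebV GATAAGTG/4: at [11, 26] ⇒ [15, 30]
  QalV AGTA/3: at [4, 22] ⇒ [7, 25]
  OquVI (ATGGCGCC, off=1): no sites

All cut coordinates (distinct, sorted): [7, 15, 25, 30]

Fragments:
  7→15: 8 bp
  15→25: 10 bp
  25→30: 5 bp
  30→7 (wrap): 45-30+7 = 22 bp

[5,8,10,22]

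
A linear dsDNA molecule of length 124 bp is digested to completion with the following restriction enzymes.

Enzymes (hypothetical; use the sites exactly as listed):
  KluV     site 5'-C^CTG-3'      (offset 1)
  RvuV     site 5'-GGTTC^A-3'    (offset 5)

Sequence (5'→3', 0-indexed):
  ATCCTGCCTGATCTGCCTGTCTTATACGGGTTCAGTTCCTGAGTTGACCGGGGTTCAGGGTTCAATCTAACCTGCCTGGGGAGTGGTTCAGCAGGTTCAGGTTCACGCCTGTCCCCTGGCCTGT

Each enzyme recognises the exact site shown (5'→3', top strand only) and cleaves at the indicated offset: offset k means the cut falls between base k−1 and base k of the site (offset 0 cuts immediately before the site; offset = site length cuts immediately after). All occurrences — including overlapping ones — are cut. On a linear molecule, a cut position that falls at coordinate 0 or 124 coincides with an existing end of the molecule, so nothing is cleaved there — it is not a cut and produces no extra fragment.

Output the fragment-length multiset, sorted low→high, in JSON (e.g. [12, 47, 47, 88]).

Scan for sites:
  KluV CCTG/1: at [2, 6, 15, 37, 70, 74, 107, 114, 119] ⇒ [3, 7, 16, 38, 71, 75, 108, 115, 120]
  RvuV GGTTCA/5: at [28, 51, 58, 84, 93, 99] ⇒ [33, 56, 63, 89, 98, 104]

Pooled cuts: [3, 7, 16, 33, 38, 56, 63, 71, 75, 89, 98, 104, 108, 115, 120]

Fragment lengths:
  [0,3): 3 bp
  [3,7): 4 bp
  [7,16): 9 bp
  [16,33): 17 bp
  [33,38): 5 bp
  [38,56): 18 bp
  [56,63): 7 bp
  [63,71): 8 bp
  [71,75): 4 bp
  [75,89): 14 bp
  [89,98): 9 bp
  [98,104): 6 bp
  [104,108): 4 bp
  [108,115): 7 bp
  [115,120): 5 bp
  [120,124): 4 bp

[3,4,4,4,4,5,5,6,7,7,8,9,9,14,17,18]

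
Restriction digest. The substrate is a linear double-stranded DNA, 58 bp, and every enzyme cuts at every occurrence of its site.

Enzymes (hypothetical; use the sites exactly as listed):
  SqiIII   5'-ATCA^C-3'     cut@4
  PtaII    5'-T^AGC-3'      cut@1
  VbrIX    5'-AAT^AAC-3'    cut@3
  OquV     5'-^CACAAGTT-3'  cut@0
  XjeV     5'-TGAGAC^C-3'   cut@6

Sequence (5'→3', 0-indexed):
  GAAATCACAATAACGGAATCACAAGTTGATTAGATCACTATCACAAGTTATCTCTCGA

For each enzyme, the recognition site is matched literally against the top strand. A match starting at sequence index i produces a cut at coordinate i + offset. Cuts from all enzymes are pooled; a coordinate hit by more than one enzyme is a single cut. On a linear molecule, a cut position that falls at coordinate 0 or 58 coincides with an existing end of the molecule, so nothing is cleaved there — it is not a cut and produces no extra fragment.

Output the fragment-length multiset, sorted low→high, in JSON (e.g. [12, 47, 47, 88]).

[2,2,4,4,7,8,15,16]

Per-enzyme occurrences:
  SqiIII (ATCAC, off=4): starts [3, 17, 33, 39] → cuts [7, 21, 37, 43]
  PtaII (TAGC, off=1): no sites
  VbrIX (AATAAC, off=3): starts [8] → cuts [11]
  OquV (CACAAGTT, off=0): starts [19, 41] → cuts [19, 41]
  XjeV (TGAGACC, off=6): no sites

Pooled cuts: [7, 11, 19, 21, 37, 41, 43]

Fragments:
  [0,7): 7 bp
  [7,11): 4 bp
  [11,19): 8 bp
  [19,21): 2 bp
  [21,37): 16 bp
  [37,41): 4 bp
  [41,43): 2 bp
  [43,58): 15 bp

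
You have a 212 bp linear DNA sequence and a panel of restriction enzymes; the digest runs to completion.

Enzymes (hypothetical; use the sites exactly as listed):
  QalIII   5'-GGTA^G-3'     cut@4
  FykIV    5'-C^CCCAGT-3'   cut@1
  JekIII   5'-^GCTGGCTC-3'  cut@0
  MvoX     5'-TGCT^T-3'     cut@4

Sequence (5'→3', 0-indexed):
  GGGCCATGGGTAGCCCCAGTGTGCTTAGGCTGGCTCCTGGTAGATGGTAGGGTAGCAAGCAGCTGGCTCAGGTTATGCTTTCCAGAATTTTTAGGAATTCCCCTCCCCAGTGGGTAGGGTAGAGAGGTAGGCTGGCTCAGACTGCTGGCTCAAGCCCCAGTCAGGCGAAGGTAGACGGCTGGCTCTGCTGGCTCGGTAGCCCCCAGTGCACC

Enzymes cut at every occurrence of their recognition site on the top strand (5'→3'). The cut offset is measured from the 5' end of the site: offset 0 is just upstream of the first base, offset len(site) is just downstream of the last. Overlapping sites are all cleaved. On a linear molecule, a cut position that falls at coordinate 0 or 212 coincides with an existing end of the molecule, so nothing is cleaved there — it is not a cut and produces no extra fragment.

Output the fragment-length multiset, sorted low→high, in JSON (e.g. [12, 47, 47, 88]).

Site scan:
  QalIII GGTAG/4: at [8, 38, 45, 50, 112, 117, 125, 169, 194] ⇒ [12, 42, 49, 54, 116, 121, 129, 173, 198]
  FykIV CCCCAGT/1: at [13, 104, 154, 200] ⇒ [14, 105, 155, 201]
  JekIII GCTGGCTC/0: at [28, 61, 130, 143, 177, 186] ⇒ [28, 61, 130, 143, 177, 186]
  MvoX TGCTT/4: at [21, 75] ⇒ [25, 79]

All cut coordinates (distinct, sorted): [12, 14, 25, 28, 42, 49, 54, 61, 79, 105, 116, 121, 129, 130, 143, 155, 173, 177, 186, 198, 201]

Fragment lengths:
  [0,12): 12 bp
  [12,14): 2 bp
  [14,25): 11 bp
  [25,28): 3 bp
  [28,42): 14 bp
  [42,49): 7 bp
  [49,54): 5 bp
  [54,61): 7 bp
  [61,79): 18 bp
  [79,105): 26 bp
  [105,116): 11 bp
  [116,121): 5 bp
  [121,129): 8 bp
  [129,130): 1 bp
  [130,143): 13 bp
  [143,155): 12 bp
  [155,173): 18 bp
  [173,177): 4 bp
  [177,186): 9 bp
  [186,198): 12 bp
  [198,201): 3 bp
  [201,212): 11 bp

[1,2,3,3,4,5,5,7,7,8,9,11,11,11,12,12,12,13,14,18,18,26]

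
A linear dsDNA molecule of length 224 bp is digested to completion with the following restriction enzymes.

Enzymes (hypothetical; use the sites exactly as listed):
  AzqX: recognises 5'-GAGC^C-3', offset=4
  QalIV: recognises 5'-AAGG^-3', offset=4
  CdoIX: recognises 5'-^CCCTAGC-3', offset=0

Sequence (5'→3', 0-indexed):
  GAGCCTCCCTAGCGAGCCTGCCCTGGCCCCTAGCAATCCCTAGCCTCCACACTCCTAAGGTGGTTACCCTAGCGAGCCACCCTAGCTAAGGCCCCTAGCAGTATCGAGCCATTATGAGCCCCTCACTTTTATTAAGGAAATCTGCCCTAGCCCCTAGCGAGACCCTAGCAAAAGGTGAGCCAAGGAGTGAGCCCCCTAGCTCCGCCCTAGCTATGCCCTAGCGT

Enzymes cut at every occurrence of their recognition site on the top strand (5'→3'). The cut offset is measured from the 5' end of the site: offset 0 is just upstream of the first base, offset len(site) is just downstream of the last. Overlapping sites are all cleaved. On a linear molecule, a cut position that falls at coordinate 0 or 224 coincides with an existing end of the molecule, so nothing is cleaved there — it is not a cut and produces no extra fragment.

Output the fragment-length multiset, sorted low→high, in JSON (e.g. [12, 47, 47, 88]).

[1,1,2,2,4,5,5,6,7,7,7,9,10,10,10,11,11,11,11,11,12,13,17,18,23]

Scan for sites:
  AzqX GAGCC/4: at [0, 13, 73, 105, 115, 176, 188] ⇒ [4, 17, 77, 109, 119, 180, 192]
  QalIV AAGG/4: at [56, 87, 133, 171, 181] ⇒ [60, 91, 137, 175, 185]
  CdoIX CCCTAGC/0: at [6, 27, 37, 66, 79, 92, 144, 151, 162, 193, 204, 215] ⇒ [6, 27, 37, 66, 79, 92, 144, 151, 162, 193, 204, 215]

Pooled cuts: [4, 6, 17, 27, 37, 60, 66, 77, 79, 91, 92, 109, 119, 137, 144, 151, 162, 175, 180, 185, 192, 193, 204, 215]

Fragment lengths:
  [0,4): 4 bp
  [4,6): 2 bp
  [6,17): 11 bp
  [17,27): 10 bp
  [27,37): 10 bp
  [37,60): 23 bp
  [60,66): 6 bp
  [66,77): 11 bp
  [77,79): 2 bp
  [79,91): 12 bp
  [91,92): 1 bp
  [92,109): 17 bp
  [109,119): 10 bp
  [119,137): 18 bp
  [137,144): 7 bp
  [144,151): 7 bp
  [151,162): 11 bp
  [162,175): 13 bp
  [175,180): 5 bp
  [180,185): 5 bp
  [185,192): 7 bp
  [192,193): 1 bp
  [193,204): 11 bp
  [204,215): 11 bp
  [215,224): 9 bp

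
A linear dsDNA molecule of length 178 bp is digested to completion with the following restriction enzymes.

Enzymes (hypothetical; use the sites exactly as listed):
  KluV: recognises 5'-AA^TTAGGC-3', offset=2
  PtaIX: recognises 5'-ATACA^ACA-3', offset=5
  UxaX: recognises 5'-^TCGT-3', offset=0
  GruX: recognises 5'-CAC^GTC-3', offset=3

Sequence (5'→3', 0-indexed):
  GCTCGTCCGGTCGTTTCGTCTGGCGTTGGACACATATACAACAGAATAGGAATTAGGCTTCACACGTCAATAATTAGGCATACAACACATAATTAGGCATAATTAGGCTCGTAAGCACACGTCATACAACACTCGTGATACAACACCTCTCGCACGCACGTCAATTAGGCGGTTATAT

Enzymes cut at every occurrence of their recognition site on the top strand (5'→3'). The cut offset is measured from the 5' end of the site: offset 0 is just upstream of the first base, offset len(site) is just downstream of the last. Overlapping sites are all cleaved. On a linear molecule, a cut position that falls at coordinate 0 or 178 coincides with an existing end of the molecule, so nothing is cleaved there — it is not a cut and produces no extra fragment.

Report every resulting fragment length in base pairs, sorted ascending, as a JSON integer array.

Scan for sites:
  KluV (AATTAGGC, off=2): starts [50, 71, 90, 100, 162] → cuts [52, 73, 92, 102, 164]
  PtaIX (ATACAACA, off=5): starts [35, 79, 123, 137] → cuts [40, 84, 128, 142]
  UxaX (TCGT, off=0): starts [2, 10, 15, 108, 132] → cuts [2, 10, 15, 108, 132]
  GruX (CACGTC, off=3): starts [62, 117, 156] → cuts [65, 120, 159]

Pooled cuts: [2, 10, 15, 40, 52, 65, 73, 84, 92, 102, 108, 120, 128, 132, 142, 159, 164]

Fragments:
  [0,2): 2 bp
  [2,10): 8 bp
  [10,15): 5 bp
  [15,40): 25 bp
  [40,52): 12 bp
  [52,65): 13 bp
  [65,73): 8 bp
  [73,84): 11 bp
  [84,92): 8 bp
  [92,102): 10 bp
  [102,108): 6 bp
  [108,120): 12 bp
  [120,128): 8 bp
  [128,132): 4 bp
  [132,142): 10 bp
  [142,159): 17 bp
  [159,164): 5 bp
  [164,178): 14 bp

[2,4,5,5,6,8,8,8,8,10,10,11,12,12,13,14,17,25]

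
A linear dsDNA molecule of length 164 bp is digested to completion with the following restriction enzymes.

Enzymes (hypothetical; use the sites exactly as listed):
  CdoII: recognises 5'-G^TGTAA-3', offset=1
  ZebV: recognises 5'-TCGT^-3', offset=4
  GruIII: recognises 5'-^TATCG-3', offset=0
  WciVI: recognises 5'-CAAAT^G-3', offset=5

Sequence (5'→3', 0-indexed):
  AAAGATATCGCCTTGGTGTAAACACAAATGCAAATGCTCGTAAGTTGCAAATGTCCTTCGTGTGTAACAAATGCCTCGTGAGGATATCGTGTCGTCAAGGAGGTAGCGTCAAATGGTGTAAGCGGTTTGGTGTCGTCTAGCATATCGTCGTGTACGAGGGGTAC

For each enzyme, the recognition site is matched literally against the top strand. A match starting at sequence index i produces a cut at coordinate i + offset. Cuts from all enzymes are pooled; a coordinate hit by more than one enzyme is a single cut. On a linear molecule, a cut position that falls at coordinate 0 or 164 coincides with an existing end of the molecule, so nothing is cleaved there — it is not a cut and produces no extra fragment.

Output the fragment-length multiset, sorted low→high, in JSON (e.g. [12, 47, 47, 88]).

Per-enzyme occurrences:
  CdoII GTGTAA/1: at [15, 61, 115] ⇒ [16, 62, 116]
  ZebV TCGT/4: at [37, 57, 75, 86, 91, 132, 144, 147] ⇒ [41, 61, 79, 90, 95, 136, 148, 151]
  GruIII TATCG/0: at [5, 84, 142] ⇒ [5, 84, 142]
  WciVI CAAATG/5: at [24, 30, 47, 67, 109] ⇒ [29, 35, 52, 72, 114]

All cut coordinates (distinct, sorted): [5, 16, 29, 35, 41, 52, 61, 62, 72, 79, 84, 90, 95, 114, 116, 136, 142, 148, 151]

Fragment lengths:
  [0,5): 5 bp
  [5,16): 11 bp
  [16,29): 13 bp
  [29,35): 6 bp
  [35,41): 6 bp
  [41,52): 11 bp
  [52,61): 9 bp
  [61,62): 1 bp
  [62,72): 10 bp
  [72,79): 7 bp
  [79,84): 5 bp
  [84,90): 6 bp
  [90,95): 5 bp
  [95,114): 19 bp
  [114,116): 2 bp
  [116,136): 20 bp
  [136,142): 6 bp
  [142,148): 6 bp
  [148,151): 3 bp
  [151,164): 13 bp

[1,2,3,5,5,5,6,6,6,6,6,7,9,10,11,11,13,13,19,20]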